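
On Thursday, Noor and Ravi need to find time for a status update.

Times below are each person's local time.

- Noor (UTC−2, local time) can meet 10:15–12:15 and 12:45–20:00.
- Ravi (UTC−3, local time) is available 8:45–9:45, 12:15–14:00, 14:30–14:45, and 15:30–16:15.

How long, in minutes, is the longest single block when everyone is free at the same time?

Noor → UTC: 12:15–14:15, 14:45–22:00.
Ravi → UTC: 11:45–12:45, 15:15–17:00, 17:30–17:45, 18:30–19:15.
Noor ∩ Ravi: 12:15–12:45, 15:15–17:00, 17:30–17:45, 18:30–19:15.
Common window lengths: 30, 105, 15, 45 min; longest is 105.

105 minutes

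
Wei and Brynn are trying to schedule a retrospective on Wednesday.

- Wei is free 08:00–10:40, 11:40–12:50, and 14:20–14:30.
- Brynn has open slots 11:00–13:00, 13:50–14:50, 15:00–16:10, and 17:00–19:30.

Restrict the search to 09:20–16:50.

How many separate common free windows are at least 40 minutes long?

1

Wei ∩ Brynn: 11:40–12:50, 14:20–14:30.
Restricted to 09:20–16:50: 11:40–12:50, 14:20–14:30.
Windows ≥ 40 min: 11:40–12:50.
That's 1 window.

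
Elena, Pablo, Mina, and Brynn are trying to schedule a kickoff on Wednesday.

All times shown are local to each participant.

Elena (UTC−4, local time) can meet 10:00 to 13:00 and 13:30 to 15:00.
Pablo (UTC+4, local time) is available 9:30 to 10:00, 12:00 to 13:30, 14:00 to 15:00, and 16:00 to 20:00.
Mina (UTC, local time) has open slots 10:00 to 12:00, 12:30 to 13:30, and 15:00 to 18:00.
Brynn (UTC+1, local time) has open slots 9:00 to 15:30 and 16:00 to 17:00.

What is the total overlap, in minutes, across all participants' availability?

60 minutes

Elena → UTC: 14:00–17:00, 17:30–19:00.
Pablo → UTC: 05:30–06:00, 08:00–09:30, 10:00–11:00, 12:00–16:00.
Mina → UTC: 10:00–12:00, 12:30–13:30, 15:00–18:00.
Brynn → UTC: 08:00–14:30, 15:00–16:00.
Elena ∩ Pablo: 14:00–16:00.
Elena ∩ Pablo ∩ Mina: 15:00–16:00.
Elena ∩ Pablo ∩ Mina ∩ Brynn: 15:00–16:00.
Total common minutes: 60.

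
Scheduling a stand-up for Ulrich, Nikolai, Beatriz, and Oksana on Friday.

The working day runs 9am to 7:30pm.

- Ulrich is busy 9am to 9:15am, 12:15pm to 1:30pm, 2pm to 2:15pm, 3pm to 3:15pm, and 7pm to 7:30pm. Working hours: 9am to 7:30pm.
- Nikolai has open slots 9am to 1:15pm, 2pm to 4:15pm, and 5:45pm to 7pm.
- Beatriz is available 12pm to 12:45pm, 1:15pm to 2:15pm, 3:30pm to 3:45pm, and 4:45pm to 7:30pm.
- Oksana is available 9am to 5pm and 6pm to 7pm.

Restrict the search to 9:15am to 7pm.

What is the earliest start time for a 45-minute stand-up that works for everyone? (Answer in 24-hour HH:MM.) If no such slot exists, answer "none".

Ulrich free within 09:00–19:30: 09:15–12:15, 13:30–14:00, 14:15–15:00, 15:15–19:00.
Ulrich ∩ Nikolai: 09:15–12:15, 14:15–15:00, 15:15–16:15, 17:45–19:00.
Ulrich ∩ Nikolai ∩ Beatriz: 12:00–12:15, 15:30–15:45, 17:45–19:00.
Ulrich ∩ Nikolai ∩ Beatriz ∩ Oksana: 12:00–12:15, 15:30–15:45, 18:00–19:00.
Restricted to 09:15–19:00: 12:00–12:15, 15:30–15:45, 18:00–19:00.
Windows ≥ 45 min: 18:00–19:00.
Earliest such window starts at 18:00.

18:00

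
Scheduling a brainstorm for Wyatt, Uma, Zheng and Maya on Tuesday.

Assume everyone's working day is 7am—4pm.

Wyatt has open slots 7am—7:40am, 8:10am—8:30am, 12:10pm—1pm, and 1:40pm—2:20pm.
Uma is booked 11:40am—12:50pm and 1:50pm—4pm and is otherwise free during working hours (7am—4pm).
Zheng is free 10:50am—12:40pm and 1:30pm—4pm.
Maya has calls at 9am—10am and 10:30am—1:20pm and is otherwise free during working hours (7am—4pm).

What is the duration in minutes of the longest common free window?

10 minutes

Uma free within 07:00–16:00: 07:00–11:40, 12:50–13:50.
Maya free within 07:00–16:00: 07:00–09:00, 10:00–10:30, 13:20–16:00.
Wyatt ∩ Uma: 07:00–07:40, 08:10–08:30, 12:50–13:00, 13:40–13:50.
Wyatt ∩ Uma ∩ Zheng: 13:40–13:50.
Wyatt ∩ Uma ∩ Zheng ∩ Maya: 13:40–13:50.
Single common window of 10 minutes.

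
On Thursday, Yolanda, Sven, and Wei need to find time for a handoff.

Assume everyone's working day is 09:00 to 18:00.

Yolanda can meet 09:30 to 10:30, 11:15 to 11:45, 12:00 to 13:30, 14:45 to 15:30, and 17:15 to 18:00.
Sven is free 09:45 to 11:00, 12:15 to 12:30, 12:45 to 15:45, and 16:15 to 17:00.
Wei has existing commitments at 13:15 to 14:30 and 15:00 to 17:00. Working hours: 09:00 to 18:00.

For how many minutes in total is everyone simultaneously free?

105 minutes

Wei free within 09:00–18:00: 09:00–13:15, 14:30–15:00, 17:00–18:00.
Yolanda ∩ Sven: 09:45–10:30, 12:15–12:30, 12:45–13:30, 14:45–15:30.
Yolanda ∩ Sven ∩ Wei: 09:45–10:30, 12:15–12:30, 12:45–13:15, 14:45–15:00.
Total common minutes: 45 + 15 + 30 + 15 = 105.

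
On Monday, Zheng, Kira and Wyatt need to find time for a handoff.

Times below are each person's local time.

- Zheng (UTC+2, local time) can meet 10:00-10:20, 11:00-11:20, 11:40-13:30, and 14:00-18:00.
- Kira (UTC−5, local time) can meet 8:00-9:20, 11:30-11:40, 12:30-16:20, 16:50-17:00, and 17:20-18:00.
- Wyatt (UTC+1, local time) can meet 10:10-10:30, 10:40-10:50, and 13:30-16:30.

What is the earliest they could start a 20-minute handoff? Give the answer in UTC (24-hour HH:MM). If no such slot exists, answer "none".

13:00

Zheng → UTC: 08:00–08:20, 09:00–09:20, 09:40–11:30, 12:00–16:00.
Kira → UTC: 13:00–14:20, 16:30–16:40, 17:30–21:20, 21:50–22:00, 22:20–23:00.
Wyatt → UTC: 09:10–09:30, 09:40–09:50, 12:30–15:30.
Zheng ∩ Kira: 13:00–14:20.
Zheng ∩ Kira ∩ Wyatt: 13:00–14:20.
Windows ≥ 20 min: 13:00–14:20.
Earliest such window starts at 13:00.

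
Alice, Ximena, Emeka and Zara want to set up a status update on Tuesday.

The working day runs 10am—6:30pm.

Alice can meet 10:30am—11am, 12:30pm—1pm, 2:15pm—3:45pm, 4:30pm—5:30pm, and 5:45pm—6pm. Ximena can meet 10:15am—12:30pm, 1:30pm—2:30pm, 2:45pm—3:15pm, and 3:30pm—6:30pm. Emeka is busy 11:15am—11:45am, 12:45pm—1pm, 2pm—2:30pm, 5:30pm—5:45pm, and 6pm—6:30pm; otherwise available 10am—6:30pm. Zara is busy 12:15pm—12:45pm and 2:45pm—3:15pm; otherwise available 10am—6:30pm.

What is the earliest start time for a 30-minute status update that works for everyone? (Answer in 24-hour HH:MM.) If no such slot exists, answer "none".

Emeka free within 10:00–18:30: 10:00–11:15, 11:45–12:45, 13:00–14:00, 14:30–17:30, 17:45–18:00.
Zara free within 10:00–18:30: 10:00–12:15, 12:45–14:45, 15:15–18:30.
Alice ∩ Ximena: 10:30–11:00, 14:15–14:30, 14:45–15:15, 15:30–15:45, 16:30–17:30, 17:45–18:00.
Alice ∩ Ximena ∩ Emeka: 10:30–11:00, 14:45–15:15, 15:30–15:45, 16:30–17:30, 17:45–18:00.
Alice ∩ Ximena ∩ Emeka ∩ Zara: 10:30–11:00, 15:30–15:45, 16:30–17:30, 17:45–18:00.
Windows ≥ 30 min: 10:30–11:00, 16:30–17:30.
Earliest such window starts at 10:30.

10:30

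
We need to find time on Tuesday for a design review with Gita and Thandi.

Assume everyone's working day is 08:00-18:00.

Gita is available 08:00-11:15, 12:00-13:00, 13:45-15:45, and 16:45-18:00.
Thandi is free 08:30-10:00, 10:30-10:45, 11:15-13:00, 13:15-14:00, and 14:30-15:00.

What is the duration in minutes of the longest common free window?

Gita ∩ Thandi: 08:30–10:00, 10:30–10:45, 12:00–13:00, 13:45–14:00, 14:30–15:00.
Common window lengths: 90, 15, 60, 15, 30 min; longest is 90.

90 minutes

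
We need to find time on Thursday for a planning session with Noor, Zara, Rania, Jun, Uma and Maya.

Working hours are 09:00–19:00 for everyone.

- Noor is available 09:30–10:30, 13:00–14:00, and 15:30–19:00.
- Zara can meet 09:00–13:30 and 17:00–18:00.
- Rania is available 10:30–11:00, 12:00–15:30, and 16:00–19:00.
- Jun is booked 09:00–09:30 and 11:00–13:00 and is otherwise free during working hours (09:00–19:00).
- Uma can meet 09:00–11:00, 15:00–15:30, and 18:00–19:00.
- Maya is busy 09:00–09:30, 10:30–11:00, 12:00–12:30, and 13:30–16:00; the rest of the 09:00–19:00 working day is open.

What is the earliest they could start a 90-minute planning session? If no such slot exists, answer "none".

Jun free within 09:00–19:00: 09:30–11:00, 13:00–19:00.
Maya free within 09:00–19:00: 09:30–10:30, 11:00–12:00, 12:30–13:30, 16:00–19:00.
Noor ∩ Zara: 09:30–10:30, 13:00–13:30, 17:00–18:00.
Noor ∩ Zara ∩ Rania: 13:00–13:30, 17:00–18:00.
Noor ∩ Zara ∩ Rania ∩ Jun: 13:00–13:30, 17:00–18:00.
Noor ∩ Zara ∩ Rania ∩ Jun ∩ Uma: (none).
Noor ∩ Zara ∩ Rania ∩ Jun ∩ Uma ∩ Maya: (none).
Windows ≥ 90 min: (none).

none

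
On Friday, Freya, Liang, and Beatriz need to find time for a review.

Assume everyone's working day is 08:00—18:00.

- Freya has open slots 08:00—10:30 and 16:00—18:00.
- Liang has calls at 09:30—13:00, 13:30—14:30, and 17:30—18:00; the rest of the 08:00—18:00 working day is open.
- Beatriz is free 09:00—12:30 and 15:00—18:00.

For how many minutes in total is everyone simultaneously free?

120 minutes

Liang free within 08:00–18:00: 08:00–09:30, 13:00–13:30, 14:30–17:30.
Freya ∩ Liang: 08:00–09:30, 16:00–17:30.
Freya ∩ Liang ∩ Beatriz: 09:00–09:30, 16:00–17:30.
Total common minutes: 30 + 90 = 120.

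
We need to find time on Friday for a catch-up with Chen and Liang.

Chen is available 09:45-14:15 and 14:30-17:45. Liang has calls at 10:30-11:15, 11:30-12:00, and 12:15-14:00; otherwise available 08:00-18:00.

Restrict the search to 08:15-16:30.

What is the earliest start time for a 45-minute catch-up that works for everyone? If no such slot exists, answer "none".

Liang free within 08:00–18:00: 08:00–10:30, 11:15–11:30, 12:00–12:15, 14:00–18:00.
Chen ∩ Liang: 09:45–10:30, 11:15–11:30, 12:00–12:15, 14:00–14:15, 14:30–17:45.
Restricted to 08:15–16:30: 09:45–10:30, 11:15–11:30, 12:00–12:15, 14:00–14:15, 14:30–16:30.
Windows ≥ 45 min: 09:45–10:30, 14:30–16:30.
Earliest such window starts at 09:45.

09:45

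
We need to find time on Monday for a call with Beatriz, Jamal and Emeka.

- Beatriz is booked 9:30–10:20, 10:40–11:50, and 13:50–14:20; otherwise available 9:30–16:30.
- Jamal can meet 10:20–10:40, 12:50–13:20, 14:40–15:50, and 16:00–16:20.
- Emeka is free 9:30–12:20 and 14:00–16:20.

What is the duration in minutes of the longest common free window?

70 minutes

Beatriz free within 09:30–16:30: 10:20–10:40, 11:50–13:50, 14:20–16:30.
Beatriz ∩ Jamal: 10:20–10:40, 12:50–13:20, 14:40–15:50, 16:00–16:20.
Beatriz ∩ Jamal ∩ Emeka: 10:20–10:40, 14:40–15:50, 16:00–16:20.
Common window lengths: 20, 70, 20 min; longest is 70.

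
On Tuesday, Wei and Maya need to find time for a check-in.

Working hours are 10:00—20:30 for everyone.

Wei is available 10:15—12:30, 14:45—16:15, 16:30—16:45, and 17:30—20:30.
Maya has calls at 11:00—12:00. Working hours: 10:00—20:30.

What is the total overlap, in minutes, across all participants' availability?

Maya free within 10:00–20:30: 10:00–11:00, 12:00–20:30.
Wei ∩ Maya: 10:15–11:00, 12:00–12:30, 14:45–16:15, 16:30–16:45, 17:30–20:30.
Total common minutes: 45 + 30 + 90 + 15 + 180 = 360.

360 minutes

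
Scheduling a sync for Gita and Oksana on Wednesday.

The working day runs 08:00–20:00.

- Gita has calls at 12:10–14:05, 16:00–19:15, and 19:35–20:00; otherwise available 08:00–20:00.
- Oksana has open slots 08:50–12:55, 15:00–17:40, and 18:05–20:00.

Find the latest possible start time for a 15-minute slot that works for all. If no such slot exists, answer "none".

19:20

Gita free within 08:00–20:00: 08:00–12:10, 14:05–16:00, 19:15–19:35.
Gita ∩ Oksana: 08:50–12:10, 15:00–16:00, 19:15–19:35.
Windows ≥ 15 min: 08:50–12:10, 15:00–16:00, 19:15–19:35.
Latest start in the last window 19:15–19:35 is 19:35 − 15 min = 19:20.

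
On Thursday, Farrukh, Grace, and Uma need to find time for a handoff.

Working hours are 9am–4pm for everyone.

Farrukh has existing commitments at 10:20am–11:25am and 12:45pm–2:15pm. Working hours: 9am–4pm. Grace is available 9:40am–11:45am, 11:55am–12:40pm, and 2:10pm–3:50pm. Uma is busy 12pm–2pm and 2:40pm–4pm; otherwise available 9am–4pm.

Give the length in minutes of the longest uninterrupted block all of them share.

40 minutes

Farrukh free within 09:00–16:00: 09:00–10:20, 11:25–12:45, 14:15–16:00.
Uma free within 09:00–16:00: 09:00–12:00, 14:00–14:40.
Farrukh ∩ Grace: 09:40–10:20, 11:25–11:45, 11:55–12:40, 14:15–15:50.
Farrukh ∩ Grace ∩ Uma: 09:40–10:20, 11:25–11:45, 11:55–12:00, 14:15–14:40.
Common window lengths: 40, 20, 5, 25 min; longest is 40.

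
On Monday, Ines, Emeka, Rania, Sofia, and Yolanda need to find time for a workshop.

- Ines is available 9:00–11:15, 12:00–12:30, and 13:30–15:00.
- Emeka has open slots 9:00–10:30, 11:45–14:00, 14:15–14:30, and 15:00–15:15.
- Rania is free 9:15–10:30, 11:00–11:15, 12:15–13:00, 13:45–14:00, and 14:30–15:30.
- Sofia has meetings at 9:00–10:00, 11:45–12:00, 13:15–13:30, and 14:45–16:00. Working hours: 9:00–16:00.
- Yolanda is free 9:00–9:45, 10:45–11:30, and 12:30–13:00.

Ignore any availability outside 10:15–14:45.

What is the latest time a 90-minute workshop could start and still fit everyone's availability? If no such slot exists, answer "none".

none

Sofia free within 09:00–16:00: 10:00–11:45, 12:00–13:15, 13:30–14:45.
Ines ∩ Emeka: 09:00–10:30, 12:00–12:30, 13:30–14:00, 14:15–14:30.
Ines ∩ Emeka ∩ Rania: 09:15–10:30, 12:15–12:30, 13:45–14:00.
Ines ∩ Emeka ∩ Rania ∩ Sofia: 10:00–10:30, 12:15–12:30, 13:45–14:00.
Ines ∩ Emeka ∩ Rania ∩ Sofia ∩ Yolanda: (none).
Restricted to 10:15–14:45: (none).
Windows ≥ 90 min: (none).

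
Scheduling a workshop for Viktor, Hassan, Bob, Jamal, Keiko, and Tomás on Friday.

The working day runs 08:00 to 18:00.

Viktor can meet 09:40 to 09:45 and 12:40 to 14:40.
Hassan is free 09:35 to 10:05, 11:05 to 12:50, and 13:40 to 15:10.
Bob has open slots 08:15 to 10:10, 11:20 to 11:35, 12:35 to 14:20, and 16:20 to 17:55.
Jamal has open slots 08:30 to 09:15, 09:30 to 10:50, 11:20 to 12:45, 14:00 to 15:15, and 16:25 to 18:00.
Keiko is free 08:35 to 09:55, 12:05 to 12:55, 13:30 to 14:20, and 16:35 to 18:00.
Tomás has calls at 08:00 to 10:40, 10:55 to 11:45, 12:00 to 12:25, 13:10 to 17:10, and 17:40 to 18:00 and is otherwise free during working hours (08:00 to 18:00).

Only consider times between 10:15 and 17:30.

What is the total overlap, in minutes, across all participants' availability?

5 minutes

Tomás free within 08:00–18:00: 10:40–10:55, 11:45–12:00, 12:25–13:10, 17:10–17:40.
Viktor ∩ Hassan: 09:40–09:45, 12:40–12:50, 13:40–14:40.
Viktor ∩ Hassan ∩ Bob: 09:40–09:45, 12:40–12:50, 13:40–14:20.
Viktor ∩ Hassan ∩ Bob ∩ Jamal: 09:40–09:45, 12:40–12:45, 14:00–14:20.
Viktor ∩ Hassan ∩ Bob ∩ Jamal ∩ Keiko: 09:40–09:45, 12:40–12:45, 14:00–14:20.
Viktor ∩ Hassan ∩ Bob ∩ Jamal ∩ Keiko ∩ Tomás: 12:40–12:45.
Restricted to 10:15–17:30: 12:40–12:45.
Total common minutes: 5.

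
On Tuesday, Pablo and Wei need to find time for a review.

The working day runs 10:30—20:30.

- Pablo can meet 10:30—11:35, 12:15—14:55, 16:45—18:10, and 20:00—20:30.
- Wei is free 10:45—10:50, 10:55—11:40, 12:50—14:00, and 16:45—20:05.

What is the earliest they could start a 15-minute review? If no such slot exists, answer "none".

10:55

Pablo ∩ Wei: 10:45–10:50, 10:55–11:35, 12:50–14:00, 16:45–18:10, 20:00–20:05.
Windows ≥ 15 min: 10:55–11:35, 12:50–14:00, 16:45–18:10.
Earliest such window starts at 10:55.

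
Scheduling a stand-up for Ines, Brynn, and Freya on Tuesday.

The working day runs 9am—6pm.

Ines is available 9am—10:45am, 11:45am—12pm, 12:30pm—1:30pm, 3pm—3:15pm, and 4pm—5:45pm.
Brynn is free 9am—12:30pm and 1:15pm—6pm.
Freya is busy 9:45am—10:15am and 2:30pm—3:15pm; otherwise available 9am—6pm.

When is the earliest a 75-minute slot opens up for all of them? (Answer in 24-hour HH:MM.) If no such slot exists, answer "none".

Freya free within 09:00–18:00: 09:00–09:45, 10:15–14:30, 15:15–18:00.
Ines ∩ Brynn: 09:00–10:45, 11:45–12:00, 13:15–13:30, 15:00–15:15, 16:00–17:45.
Ines ∩ Brynn ∩ Freya: 09:00–09:45, 10:15–10:45, 11:45–12:00, 13:15–13:30, 16:00–17:45.
Windows ≥ 75 min: 16:00–17:45.
Earliest such window starts at 16:00.

16:00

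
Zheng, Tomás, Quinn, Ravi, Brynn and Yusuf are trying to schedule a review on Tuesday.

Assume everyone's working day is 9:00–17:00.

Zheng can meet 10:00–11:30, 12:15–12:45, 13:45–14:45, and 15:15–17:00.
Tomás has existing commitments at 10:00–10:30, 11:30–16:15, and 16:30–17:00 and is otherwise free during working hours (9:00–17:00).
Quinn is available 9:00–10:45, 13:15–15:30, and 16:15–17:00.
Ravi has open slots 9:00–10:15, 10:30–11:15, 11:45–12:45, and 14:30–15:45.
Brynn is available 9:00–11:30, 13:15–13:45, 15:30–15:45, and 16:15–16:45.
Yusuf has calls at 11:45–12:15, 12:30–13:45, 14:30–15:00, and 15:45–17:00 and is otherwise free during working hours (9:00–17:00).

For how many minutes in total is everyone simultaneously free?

Tomás free within 09:00–17:00: 09:00–10:00, 10:30–11:30, 16:15–16:30.
Yusuf free within 09:00–17:00: 09:00–11:45, 12:15–12:30, 13:45–14:30, 15:00–15:45.
Zheng ∩ Tomás: 10:30–11:30, 16:15–16:30.
Zheng ∩ Tomás ∩ Quinn: 10:30–10:45, 16:15–16:30.
Zheng ∩ Tomás ∩ Quinn ∩ Ravi: 10:30–10:45.
Zheng ∩ Tomás ∩ Quinn ∩ Ravi ∩ Brynn: 10:30–10:45.
Zheng ∩ Tomás ∩ Quinn ∩ Ravi ∩ Brynn ∩ Yusuf: 10:30–10:45.
Total common minutes: 15.

15 minutes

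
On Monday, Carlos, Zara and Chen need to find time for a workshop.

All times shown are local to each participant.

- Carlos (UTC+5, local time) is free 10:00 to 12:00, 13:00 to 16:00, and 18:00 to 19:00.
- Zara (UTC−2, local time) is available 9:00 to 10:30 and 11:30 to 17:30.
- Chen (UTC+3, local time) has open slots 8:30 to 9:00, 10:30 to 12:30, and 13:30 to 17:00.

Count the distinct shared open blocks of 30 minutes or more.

Carlos → UTC: 05:00–07:00, 08:00–11:00, 13:00–14:00.
Zara → UTC: 11:00–12:30, 13:30–19:30.
Chen → UTC: 05:30–06:00, 07:30–09:30, 10:30–14:00.
Carlos ∩ Zara: 13:30–14:00.
Carlos ∩ Zara ∩ Chen: 13:30–14:00.
Windows ≥ 30 min: 13:30–14:00.
That's 1 window.

1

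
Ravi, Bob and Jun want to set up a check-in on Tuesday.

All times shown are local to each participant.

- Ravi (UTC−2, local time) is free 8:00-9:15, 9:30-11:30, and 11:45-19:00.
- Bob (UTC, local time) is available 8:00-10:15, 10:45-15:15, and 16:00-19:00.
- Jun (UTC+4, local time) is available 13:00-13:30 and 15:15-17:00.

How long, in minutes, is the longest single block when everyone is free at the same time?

90 minutes

Ravi → UTC: 10:00–11:15, 11:30–13:30, 13:45–21:00.
Bob → UTC: 08:00–10:15, 10:45–15:15, 16:00–19:00.
Jun → UTC: 09:00–09:30, 11:15–13:00.
Ravi ∩ Bob: 10:00–10:15, 10:45–11:15, 11:30–13:30, 13:45–15:15, 16:00–19:00.
Ravi ∩ Bob ∩ Jun: 11:30–13:00.
Single common window of 90 minutes.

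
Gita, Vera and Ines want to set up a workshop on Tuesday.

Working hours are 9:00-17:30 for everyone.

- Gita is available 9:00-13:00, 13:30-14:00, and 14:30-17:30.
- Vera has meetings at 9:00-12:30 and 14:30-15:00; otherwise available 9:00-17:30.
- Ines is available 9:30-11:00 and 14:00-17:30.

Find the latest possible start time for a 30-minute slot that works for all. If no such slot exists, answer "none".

Vera free within 09:00–17:30: 12:30–14:30, 15:00–17:30.
Gita ∩ Vera: 12:30–13:00, 13:30–14:00, 15:00–17:30.
Gita ∩ Vera ∩ Ines: 15:00–17:30.
Windows ≥ 30 min: 15:00–17:30.
Latest start in the last window 15:00–17:30 is 17:30 − 30 min = 17:00.

17:00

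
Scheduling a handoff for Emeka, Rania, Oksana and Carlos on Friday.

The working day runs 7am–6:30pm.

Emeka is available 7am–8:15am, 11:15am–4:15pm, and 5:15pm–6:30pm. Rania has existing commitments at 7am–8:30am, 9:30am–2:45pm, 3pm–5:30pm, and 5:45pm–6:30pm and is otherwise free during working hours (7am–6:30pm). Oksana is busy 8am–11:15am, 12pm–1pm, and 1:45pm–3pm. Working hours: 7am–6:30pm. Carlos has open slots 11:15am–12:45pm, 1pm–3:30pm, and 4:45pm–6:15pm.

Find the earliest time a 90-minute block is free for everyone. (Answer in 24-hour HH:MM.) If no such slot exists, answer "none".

Rania free within 07:00–18:30: 08:30–09:30, 14:45–15:00, 17:30–17:45.
Oksana free within 07:00–18:30: 07:00–08:00, 11:15–12:00, 13:00–13:45, 15:00–18:30.
Emeka ∩ Rania: 14:45–15:00, 17:30–17:45.
Emeka ∩ Rania ∩ Oksana: 17:30–17:45.
Emeka ∩ Rania ∩ Oksana ∩ Carlos: 17:30–17:45.
Windows ≥ 90 min: (none).

none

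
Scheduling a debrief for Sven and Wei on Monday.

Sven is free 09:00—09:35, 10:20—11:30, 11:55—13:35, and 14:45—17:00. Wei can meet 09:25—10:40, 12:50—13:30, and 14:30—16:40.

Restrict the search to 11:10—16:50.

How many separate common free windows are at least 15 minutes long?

2

Sven ∩ Wei: 09:25–09:35, 10:20–10:40, 12:50–13:30, 14:45–16:40.
Restricted to 11:10–16:50: 12:50–13:30, 14:45–16:40.
Windows ≥ 15 min: 12:50–13:30, 14:45–16:40.
That's 2 windows.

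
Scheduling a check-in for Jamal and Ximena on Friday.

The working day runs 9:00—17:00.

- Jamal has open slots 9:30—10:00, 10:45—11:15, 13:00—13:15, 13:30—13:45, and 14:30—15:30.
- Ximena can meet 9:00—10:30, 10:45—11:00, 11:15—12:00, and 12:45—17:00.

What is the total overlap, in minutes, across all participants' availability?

Jamal ∩ Ximena: 09:30–10:00, 10:45–11:00, 13:00–13:15, 13:30–13:45, 14:30–15:30.
Total common minutes: 30 + 15 + 15 + 15 + 60 = 135.

135 minutes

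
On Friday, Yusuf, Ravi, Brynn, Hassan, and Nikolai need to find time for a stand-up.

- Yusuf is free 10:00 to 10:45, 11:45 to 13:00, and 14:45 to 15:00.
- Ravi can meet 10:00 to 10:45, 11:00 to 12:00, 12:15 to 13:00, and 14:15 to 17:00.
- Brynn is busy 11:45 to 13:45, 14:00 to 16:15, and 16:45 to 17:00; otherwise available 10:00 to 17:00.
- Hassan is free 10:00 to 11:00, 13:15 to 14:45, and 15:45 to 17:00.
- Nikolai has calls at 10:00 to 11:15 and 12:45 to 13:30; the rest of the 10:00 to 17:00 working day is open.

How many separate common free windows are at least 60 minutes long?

0

Brynn free within 10:00–17:00: 10:00–11:45, 13:45–14:00, 16:15–16:45.
Nikolai free within 10:00–17:00: 11:15–12:45, 13:30–17:00.
Yusuf ∩ Ravi: 10:00–10:45, 11:45–12:00, 12:15–13:00, 14:45–15:00.
Yusuf ∩ Ravi ∩ Brynn: 10:00–10:45.
Yusuf ∩ Ravi ∩ Brynn ∩ Hassan: 10:00–10:45.
Yusuf ∩ Ravi ∩ Brynn ∩ Hassan ∩ Nikolai: (none).
Windows ≥ 60 min: (none).
That's 0 windows.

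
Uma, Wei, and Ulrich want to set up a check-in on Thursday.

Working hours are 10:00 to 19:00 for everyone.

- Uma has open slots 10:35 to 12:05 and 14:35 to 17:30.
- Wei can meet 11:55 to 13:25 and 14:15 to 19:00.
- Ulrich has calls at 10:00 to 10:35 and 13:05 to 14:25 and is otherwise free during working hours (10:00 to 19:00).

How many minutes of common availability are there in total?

185 minutes

Ulrich free within 10:00–19:00: 10:35–13:05, 14:25–19:00.
Uma ∩ Wei: 11:55–12:05, 14:35–17:30.
Uma ∩ Wei ∩ Ulrich: 11:55–12:05, 14:35–17:30.
Total common minutes: 10 + 175 = 185.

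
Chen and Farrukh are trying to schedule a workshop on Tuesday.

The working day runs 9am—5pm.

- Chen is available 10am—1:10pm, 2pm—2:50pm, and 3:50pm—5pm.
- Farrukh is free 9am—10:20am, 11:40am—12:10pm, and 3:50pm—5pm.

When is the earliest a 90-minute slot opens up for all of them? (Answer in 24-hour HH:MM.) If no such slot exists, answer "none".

none

Chen ∩ Farrukh: 10:00–10:20, 11:40–12:10, 15:50–17:00.
Windows ≥ 90 min: (none).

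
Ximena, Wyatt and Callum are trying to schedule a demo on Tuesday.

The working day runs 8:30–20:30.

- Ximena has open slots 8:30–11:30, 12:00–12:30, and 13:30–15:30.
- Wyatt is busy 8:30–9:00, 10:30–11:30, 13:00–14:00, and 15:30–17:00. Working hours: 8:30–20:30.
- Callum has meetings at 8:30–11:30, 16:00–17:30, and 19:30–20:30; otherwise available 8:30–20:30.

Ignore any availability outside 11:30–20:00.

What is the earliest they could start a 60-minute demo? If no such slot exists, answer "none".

Wyatt free within 08:30–20:30: 09:00–10:30, 11:30–13:00, 14:00–15:30, 17:00–20:30.
Callum free within 08:30–20:30: 11:30–16:00, 17:30–19:30.
Ximena ∩ Wyatt: 09:00–10:30, 12:00–12:30, 14:00–15:30.
Ximena ∩ Wyatt ∩ Callum: 12:00–12:30, 14:00–15:30.
Restricted to 11:30–20:00: 12:00–12:30, 14:00–15:30.
Windows ≥ 60 min: 14:00–15:30.
Earliest such window starts at 14:00.

14:00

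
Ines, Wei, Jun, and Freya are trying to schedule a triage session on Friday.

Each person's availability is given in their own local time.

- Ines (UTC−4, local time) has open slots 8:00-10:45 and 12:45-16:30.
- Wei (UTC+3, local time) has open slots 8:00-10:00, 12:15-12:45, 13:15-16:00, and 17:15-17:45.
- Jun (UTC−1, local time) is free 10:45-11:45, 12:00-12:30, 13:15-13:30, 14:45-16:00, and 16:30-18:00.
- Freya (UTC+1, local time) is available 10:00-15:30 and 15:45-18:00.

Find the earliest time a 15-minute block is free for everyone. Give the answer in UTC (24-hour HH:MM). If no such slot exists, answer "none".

Ines → UTC: 12:00–14:45, 16:45–20:30.
Wei → UTC: 05:00–07:00, 09:15–09:45, 10:15–13:00, 14:15–14:45.
Jun → UTC: 11:45–12:45, 13:00–13:30, 14:15–14:30, 15:45–17:00, 17:30–19:00.
Freya → UTC: 09:00–14:30, 14:45–17:00.
Ines ∩ Wei: 12:00–13:00, 14:15–14:45.
Ines ∩ Wei ∩ Jun: 12:00–12:45, 14:15–14:30.
Ines ∩ Wei ∩ Jun ∩ Freya: 12:00–12:45, 14:15–14:30.
Windows ≥ 15 min: 12:00–12:45, 14:15–14:30.
Earliest such window starts at 12:00.

12:00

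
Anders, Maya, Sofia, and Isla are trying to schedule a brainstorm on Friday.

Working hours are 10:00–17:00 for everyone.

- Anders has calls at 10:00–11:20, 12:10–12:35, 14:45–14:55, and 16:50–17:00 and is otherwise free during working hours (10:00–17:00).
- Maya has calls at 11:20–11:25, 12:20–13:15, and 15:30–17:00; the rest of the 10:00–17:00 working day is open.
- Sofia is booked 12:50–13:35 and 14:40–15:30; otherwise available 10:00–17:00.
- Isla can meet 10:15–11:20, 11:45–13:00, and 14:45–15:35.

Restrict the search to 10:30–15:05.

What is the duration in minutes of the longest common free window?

25 minutes

Anders free within 10:00–17:00: 11:20–12:10, 12:35–14:45, 14:55–16:50.
Maya free within 10:00–17:00: 10:00–11:20, 11:25–12:20, 13:15–15:30.
Sofia free within 10:00–17:00: 10:00–12:50, 13:35–14:40, 15:30–17:00.
Anders ∩ Maya: 11:25–12:10, 13:15–14:45, 14:55–15:30.
Anders ∩ Maya ∩ Sofia: 11:25–12:10, 13:35–14:40.
Anders ∩ Maya ∩ Sofia ∩ Isla: 11:45–12:10.
Restricted to 10:30–15:05: 11:45–12:10.
Single common window of 25 minutes.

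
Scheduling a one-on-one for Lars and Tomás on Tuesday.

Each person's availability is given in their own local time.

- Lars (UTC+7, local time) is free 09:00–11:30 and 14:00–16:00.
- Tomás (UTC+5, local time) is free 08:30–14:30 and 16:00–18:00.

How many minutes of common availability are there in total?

180 minutes

Lars → UTC: 02:00–04:30, 07:00–09:00.
Tomás → UTC: 03:30–09:30, 11:00–13:00.
Lars ∩ Tomás: 03:30–04:30, 07:00–09:00.
Total common minutes: 60 + 120 = 180.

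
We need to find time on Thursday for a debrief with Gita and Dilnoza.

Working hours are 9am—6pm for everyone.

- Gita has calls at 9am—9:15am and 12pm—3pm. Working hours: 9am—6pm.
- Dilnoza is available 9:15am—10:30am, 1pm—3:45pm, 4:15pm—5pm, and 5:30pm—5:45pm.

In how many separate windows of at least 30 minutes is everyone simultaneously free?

Gita free within 09:00–18:00: 09:15–12:00, 15:00–18:00.
Gita ∩ Dilnoza: 09:15–10:30, 15:00–15:45, 16:15–17:00, 17:30–17:45.
Windows ≥ 30 min: 09:15–10:30, 15:00–15:45, 16:15–17:00.
That's 3 windows.

3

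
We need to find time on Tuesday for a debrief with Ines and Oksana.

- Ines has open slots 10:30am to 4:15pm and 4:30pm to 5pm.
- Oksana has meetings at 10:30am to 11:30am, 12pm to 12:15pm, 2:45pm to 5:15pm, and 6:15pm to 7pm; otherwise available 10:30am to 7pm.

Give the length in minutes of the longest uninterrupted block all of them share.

Oksana free within 10:30–19:00: 11:30–12:00, 12:15–14:45, 17:15–18:15.
Ines ∩ Oksana: 11:30–12:00, 12:15–14:45.
Common window lengths: 30, 150 min; longest is 150.

150 minutes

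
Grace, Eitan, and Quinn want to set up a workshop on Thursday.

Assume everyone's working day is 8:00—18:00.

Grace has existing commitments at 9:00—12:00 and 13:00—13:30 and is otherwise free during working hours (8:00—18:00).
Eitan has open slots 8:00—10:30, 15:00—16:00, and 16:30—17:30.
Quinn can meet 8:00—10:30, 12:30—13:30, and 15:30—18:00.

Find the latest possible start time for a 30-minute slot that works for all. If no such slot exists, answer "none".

17:00

Grace free within 08:00–18:00: 08:00–09:00, 12:00–13:00, 13:30–18:00.
Grace ∩ Eitan: 08:00–09:00, 15:00–16:00, 16:30–17:30.
Grace ∩ Eitan ∩ Quinn: 08:00–09:00, 15:30–16:00, 16:30–17:30.
Windows ≥ 30 min: 08:00–09:00, 15:30–16:00, 16:30–17:30.
Latest start in the last window 16:30–17:30 is 17:30 − 30 min = 17:00.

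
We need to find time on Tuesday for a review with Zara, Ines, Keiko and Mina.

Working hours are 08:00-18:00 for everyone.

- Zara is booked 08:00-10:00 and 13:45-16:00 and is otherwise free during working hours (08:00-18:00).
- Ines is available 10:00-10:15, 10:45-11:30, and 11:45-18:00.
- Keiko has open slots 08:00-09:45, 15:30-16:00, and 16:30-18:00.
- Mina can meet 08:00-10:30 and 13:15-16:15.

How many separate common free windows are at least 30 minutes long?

0

Zara free within 08:00–18:00: 10:00–13:45, 16:00–18:00.
Zara ∩ Ines: 10:00–10:15, 10:45–11:30, 11:45–13:45, 16:00–18:00.
Zara ∩ Ines ∩ Keiko: 16:30–18:00.
Zara ∩ Ines ∩ Keiko ∩ Mina: (none).
Windows ≥ 30 min: (none).
That's 0 windows.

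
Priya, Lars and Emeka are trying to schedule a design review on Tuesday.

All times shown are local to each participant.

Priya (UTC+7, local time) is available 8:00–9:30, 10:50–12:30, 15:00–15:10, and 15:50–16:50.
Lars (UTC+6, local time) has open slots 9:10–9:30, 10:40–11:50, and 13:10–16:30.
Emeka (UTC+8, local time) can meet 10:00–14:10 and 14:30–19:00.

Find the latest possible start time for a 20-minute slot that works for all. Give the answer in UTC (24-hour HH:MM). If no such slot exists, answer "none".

Priya → UTC: 01:00–02:30, 03:50–05:30, 08:00–08:10, 08:50–09:50.
Lars → UTC: 03:10–03:30, 04:40–05:50, 07:10–10:30.
Emeka → UTC: 02:00–06:10, 06:30–11:00.
Priya ∩ Lars: 04:40–05:30, 08:00–08:10, 08:50–09:50.
Priya ∩ Lars ∩ Emeka: 04:40–05:30, 08:00–08:10, 08:50–09:50.
Windows ≥ 20 min: 04:40–05:30, 08:50–09:50.
Latest start in the last window 08:50–09:50 is 09:50 − 20 min = 09:30.

09:30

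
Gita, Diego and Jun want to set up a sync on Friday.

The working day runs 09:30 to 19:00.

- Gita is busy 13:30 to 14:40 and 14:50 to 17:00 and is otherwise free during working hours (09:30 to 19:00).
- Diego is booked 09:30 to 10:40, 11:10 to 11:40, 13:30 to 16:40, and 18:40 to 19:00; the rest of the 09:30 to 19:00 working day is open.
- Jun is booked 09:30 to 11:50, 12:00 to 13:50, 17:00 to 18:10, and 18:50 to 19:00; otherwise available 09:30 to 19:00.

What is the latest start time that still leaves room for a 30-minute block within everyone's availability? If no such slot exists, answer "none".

Gita free within 09:30–19:00: 09:30–13:30, 14:40–14:50, 17:00–19:00.
Diego free within 09:30–19:00: 10:40–11:10, 11:40–13:30, 16:40–18:40.
Jun free within 09:30–19:00: 11:50–12:00, 13:50–17:00, 18:10–18:50.
Gita ∩ Diego: 10:40–11:10, 11:40–13:30, 17:00–18:40.
Gita ∩ Diego ∩ Jun: 11:50–12:00, 18:10–18:40.
Windows ≥ 30 min: 18:10–18:40.
Latest start in the last window 18:10–18:40 is 18:40 − 30 min = 18:10.

18:10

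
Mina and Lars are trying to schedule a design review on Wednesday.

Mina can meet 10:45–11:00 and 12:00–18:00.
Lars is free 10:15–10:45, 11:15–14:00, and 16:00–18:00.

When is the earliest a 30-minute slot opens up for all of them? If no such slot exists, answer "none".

12:00

Mina ∩ Lars: 12:00–14:00, 16:00–18:00.
Windows ≥ 30 min: 12:00–14:00, 16:00–18:00.
Earliest such window starts at 12:00.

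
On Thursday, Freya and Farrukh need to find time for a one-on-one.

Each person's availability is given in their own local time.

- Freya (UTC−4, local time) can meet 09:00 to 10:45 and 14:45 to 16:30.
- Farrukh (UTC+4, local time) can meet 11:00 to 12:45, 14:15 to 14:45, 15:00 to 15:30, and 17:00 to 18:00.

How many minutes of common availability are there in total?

Freya → UTC: 13:00–14:45, 18:45–20:30.
Farrukh → UTC: 07:00–08:45, 10:15–10:45, 11:00–11:30, 13:00–14:00.
Freya ∩ Farrukh: 13:00–14:00.
Total common minutes: 60.

60 minutes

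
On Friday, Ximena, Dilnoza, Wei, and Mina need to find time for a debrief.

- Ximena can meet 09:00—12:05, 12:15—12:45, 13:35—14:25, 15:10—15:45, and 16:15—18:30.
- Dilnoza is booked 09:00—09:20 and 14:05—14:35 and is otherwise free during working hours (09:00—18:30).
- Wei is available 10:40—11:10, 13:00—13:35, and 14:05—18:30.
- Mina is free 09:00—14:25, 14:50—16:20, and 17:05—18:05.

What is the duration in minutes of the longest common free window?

60 minutes

Dilnoza free within 09:00–18:30: 09:20–14:05, 14:35–18:30.
Ximena ∩ Dilnoza: 09:20–12:05, 12:15–12:45, 13:35–14:05, 15:10–15:45, 16:15–18:30.
Ximena ∩ Dilnoza ∩ Wei: 10:40–11:10, 15:10–15:45, 16:15–18:30.
Ximena ∩ Dilnoza ∩ Wei ∩ Mina: 10:40–11:10, 15:10–15:45, 16:15–16:20, 17:05–18:05.
Common window lengths: 30, 35, 5, 60 min; longest is 60.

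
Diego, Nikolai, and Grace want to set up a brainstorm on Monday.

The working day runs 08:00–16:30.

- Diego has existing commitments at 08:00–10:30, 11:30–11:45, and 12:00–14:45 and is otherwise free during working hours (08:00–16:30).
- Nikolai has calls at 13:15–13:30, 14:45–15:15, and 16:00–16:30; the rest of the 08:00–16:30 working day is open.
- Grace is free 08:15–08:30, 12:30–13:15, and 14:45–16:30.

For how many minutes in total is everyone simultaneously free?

Diego free within 08:00–16:30: 10:30–11:30, 11:45–12:00, 14:45–16:30.
Nikolai free within 08:00–16:30: 08:00–13:15, 13:30–14:45, 15:15–16:00.
Diego ∩ Nikolai: 10:30–11:30, 11:45–12:00, 15:15–16:00.
Diego ∩ Nikolai ∩ Grace: 15:15–16:00.
Total common minutes: 45.

45 minutes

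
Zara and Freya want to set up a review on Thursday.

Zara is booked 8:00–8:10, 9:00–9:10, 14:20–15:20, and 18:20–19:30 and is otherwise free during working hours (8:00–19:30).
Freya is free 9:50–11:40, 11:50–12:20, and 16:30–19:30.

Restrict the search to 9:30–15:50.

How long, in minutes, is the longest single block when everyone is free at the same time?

110 minutes

Zara free within 08:00–19:30: 08:10–09:00, 09:10–14:20, 15:20–18:20.
Zara ∩ Freya: 09:50–11:40, 11:50–12:20, 16:30–18:20.
Restricted to 09:30–15:50: 09:50–11:40, 11:50–12:20.
Common window lengths: 110, 30 min; longest is 110.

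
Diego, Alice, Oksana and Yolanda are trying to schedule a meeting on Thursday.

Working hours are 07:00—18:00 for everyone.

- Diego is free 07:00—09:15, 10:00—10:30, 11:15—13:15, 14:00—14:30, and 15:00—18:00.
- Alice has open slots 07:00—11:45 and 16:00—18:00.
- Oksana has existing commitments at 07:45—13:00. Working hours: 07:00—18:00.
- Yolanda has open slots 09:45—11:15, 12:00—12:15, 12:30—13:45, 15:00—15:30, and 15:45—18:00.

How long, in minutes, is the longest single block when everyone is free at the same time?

120 minutes

Oksana free within 07:00–18:00: 07:00–07:45, 13:00–18:00.
Diego ∩ Alice: 07:00–09:15, 10:00–10:30, 11:15–11:45, 16:00–18:00.
Diego ∩ Alice ∩ Oksana: 07:00–07:45, 16:00–18:00.
Diego ∩ Alice ∩ Oksana ∩ Yolanda: 16:00–18:00.
Single common window of 120 minutes.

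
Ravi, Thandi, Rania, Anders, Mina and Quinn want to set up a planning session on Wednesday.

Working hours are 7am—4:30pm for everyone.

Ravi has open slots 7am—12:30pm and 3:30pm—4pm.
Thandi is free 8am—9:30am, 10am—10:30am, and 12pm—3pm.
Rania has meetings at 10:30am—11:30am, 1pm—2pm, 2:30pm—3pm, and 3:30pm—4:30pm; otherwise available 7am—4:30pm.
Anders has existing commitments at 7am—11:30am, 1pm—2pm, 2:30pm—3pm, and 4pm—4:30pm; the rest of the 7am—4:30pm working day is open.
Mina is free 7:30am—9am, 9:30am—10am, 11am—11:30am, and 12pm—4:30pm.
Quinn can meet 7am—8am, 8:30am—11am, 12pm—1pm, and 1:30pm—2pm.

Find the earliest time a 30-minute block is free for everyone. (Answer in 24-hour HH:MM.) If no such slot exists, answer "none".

Rania free within 07:00–16:30: 07:00–10:30, 11:30–13:00, 14:00–14:30, 15:00–15:30.
Anders free within 07:00–16:30: 11:30–13:00, 14:00–14:30, 15:00–16:00.
Ravi ∩ Thandi: 08:00–09:30, 10:00–10:30, 12:00–12:30.
Ravi ∩ Thandi ∩ Rania: 08:00–09:30, 10:00–10:30, 12:00–12:30.
Ravi ∩ Thandi ∩ Rania ∩ Anders: 12:00–12:30.
Ravi ∩ Thandi ∩ Rania ∩ Anders ∩ Mina: 12:00–12:30.
Ravi ∩ Thandi ∩ Rania ∩ Anders ∩ Mina ∩ Quinn: 12:00–12:30.
Windows ≥ 30 min: 12:00–12:30.
Earliest such window starts at 12:00.

12:00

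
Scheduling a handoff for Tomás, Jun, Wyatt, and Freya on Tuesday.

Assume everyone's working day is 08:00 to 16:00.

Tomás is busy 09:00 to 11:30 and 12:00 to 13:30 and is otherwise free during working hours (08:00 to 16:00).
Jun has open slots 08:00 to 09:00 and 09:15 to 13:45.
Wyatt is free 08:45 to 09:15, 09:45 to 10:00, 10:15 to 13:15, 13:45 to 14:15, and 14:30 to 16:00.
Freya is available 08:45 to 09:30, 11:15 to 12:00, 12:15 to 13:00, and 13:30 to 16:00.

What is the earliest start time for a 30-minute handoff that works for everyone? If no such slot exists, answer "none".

Tomás free within 08:00–16:00: 08:00–09:00, 11:30–12:00, 13:30–16:00.
Tomás ∩ Jun: 08:00–09:00, 11:30–12:00, 13:30–13:45.
Tomás ∩ Jun ∩ Wyatt: 08:45–09:00, 11:30–12:00.
Tomás ∩ Jun ∩ Wyatt ∩ Freya: 08:45–09:00, 11:30–12:00.
Windows ≥ 30 min: 11:30–12:00.
Earliest such window starts at 11:30.

11:30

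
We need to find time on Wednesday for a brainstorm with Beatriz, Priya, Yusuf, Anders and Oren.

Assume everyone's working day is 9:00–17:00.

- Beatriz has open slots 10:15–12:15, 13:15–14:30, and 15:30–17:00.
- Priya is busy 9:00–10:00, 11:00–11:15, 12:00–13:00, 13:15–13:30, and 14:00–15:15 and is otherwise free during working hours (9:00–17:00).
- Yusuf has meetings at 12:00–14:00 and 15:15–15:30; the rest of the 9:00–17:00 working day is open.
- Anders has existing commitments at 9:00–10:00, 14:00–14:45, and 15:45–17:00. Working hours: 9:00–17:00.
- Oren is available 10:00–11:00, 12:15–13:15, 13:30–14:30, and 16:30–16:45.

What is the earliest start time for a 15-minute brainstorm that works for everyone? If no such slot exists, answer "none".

10:15

Priya free within 09:00–17:00: 10:00–11:00, 11:15–12:00, 13:00–13:15, 13:30–14:00, 15:15–17:00.
Yusuf free within 09:00–17:00: 09:00–12:00, 14:00–15:15, 15:30–17:00.
Anders free within 09:00–17:00: 10:00–14:00, 14:45–15:45.
Beatriz ∩ Priya: 10:15–11:00, 11:15–12:00, 13:30–14:00, 15:30–17:00.
Beatriz ∩ Priya ∩ Yusuf: 10:15–11:00, 11:15–12:00, 15:30–17:00.
Beatriz ∩ Priya ∩ Yusuf ∩ Anders: 10:15–11:00, 11:15–12:00, 15:30–15:45.
Beatriz ∩ Priya ∩ Yusuf ∩ Anders ∩ Oren: 10:15–11:00.
Windows ≥ 15 min: 10:15–11:00.
Earliest such window starts at 10:15.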